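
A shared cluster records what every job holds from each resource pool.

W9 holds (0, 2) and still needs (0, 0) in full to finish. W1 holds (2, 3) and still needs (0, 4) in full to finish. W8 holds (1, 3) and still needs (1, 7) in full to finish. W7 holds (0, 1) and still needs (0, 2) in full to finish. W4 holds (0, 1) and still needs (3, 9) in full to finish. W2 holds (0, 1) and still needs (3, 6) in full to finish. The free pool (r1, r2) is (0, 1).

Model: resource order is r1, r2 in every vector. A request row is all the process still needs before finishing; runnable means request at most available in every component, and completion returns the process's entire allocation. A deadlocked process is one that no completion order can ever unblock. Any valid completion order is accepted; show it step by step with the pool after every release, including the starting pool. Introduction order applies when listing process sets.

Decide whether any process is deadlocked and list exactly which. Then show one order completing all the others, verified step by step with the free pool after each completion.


The deadlocked set is empty.
Key observation: W9 fits the free pool immediately, and its release cascades until everyone finishes.
One completion order for the rest: W9, W7, W1, W8, W2, W4. Check, step by step:
  pool = (0, 1)
  W9: need (0, 0) fits (0, 1); releases (0, 2), pool now (0, 3)
  W7: need (0, 2) fits (0, 3); releases (0, 1), pool now (0, 4)
  W1: need (0, 4) fits (0, 4); releases (2, 3), pool now (2, 7)
  W8: need (1, 7) fits (2, 7); releases (1, 3), pool now (3, 10)
  W2: need (3, 6) fits (3, 10); releases (0, 1), pool now (3, 11)
  W4: need (3, 9) fits (3, 11); releases (0, 1), pool now (3, 12)


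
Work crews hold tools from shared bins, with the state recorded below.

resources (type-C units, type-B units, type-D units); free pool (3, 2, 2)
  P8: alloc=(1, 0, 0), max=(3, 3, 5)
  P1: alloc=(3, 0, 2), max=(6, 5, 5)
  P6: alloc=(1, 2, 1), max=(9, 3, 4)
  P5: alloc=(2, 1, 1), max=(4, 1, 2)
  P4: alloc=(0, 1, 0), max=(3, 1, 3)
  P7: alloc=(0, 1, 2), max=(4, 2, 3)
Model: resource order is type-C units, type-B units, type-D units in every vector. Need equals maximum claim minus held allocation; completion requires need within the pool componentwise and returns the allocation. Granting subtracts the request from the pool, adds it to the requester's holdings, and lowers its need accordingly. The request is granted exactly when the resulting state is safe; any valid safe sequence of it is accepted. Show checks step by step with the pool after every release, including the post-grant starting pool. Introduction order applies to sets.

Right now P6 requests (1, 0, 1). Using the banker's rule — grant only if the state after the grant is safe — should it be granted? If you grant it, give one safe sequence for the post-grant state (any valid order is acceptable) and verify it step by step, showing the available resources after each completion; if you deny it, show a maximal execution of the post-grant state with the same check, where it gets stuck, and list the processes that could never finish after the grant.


GRANT: granting preserves safety; a valid post-grant sequence is P5, P7, P4, P1, P6, P8.
Key observation: the transfer keeps a workable pool ((2, 2, 1)); P5 starts the safe sequence.
Check on the post-grant state, step by step:
  pool = (2, 2, 1)
  run P5 (needs (2, 0, 1), free (2, 2, 1)); after release of (2, 1, 1) the pool is (4, 3, 2)
  run P7 (needs (4, 1, 1), free (4, 3, 2)); after release of (0, 1, 2) the pool is (4, 4, 4)
  run P4 (needs (3, 0, 3), free (4, 4, 4)); after release of (0, 1, 0) the pool is (4, 5, 4)
  run P1 (needs (3, 5, 3), free (4, 5, 4)); after release of (3, 0, 2) the pool is (7, 5, 6)
  run P6 (needs (7, 1, 2), free (7, 5, 6)); after release of (2, 2, 2) the pool is (9, 7, 8)
  run P8 (needs (2, 3, 5), free (9, 7, 8)); after release of (1, 0, 0) the pool is (10, 7, 8)


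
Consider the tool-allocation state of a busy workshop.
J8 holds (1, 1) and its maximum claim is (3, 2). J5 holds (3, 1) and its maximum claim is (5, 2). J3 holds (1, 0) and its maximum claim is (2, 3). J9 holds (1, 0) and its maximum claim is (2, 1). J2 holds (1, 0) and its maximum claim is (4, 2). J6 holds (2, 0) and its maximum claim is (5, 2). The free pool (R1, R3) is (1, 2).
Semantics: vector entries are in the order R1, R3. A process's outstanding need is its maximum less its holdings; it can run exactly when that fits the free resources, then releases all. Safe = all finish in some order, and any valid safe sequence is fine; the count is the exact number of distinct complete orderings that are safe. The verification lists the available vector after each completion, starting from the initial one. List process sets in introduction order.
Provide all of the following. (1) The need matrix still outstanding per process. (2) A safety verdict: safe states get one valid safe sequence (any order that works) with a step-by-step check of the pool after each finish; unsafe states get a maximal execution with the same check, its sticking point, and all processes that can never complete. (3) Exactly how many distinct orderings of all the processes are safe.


(1) Remaining need (order R1, R3):
  J8: (2, 1)
  J5: (2, 1)
  J3: (1, 3)
  J9: (1, 1)
  J2: (3, 2)
  J6: (3, 2)
(2) SAFE. One safe sequence: J9, J8, J3, J2, J5, J6.
Key observation: the order's first zero-slack moment is J9 ((1, 1) needed, (1, 2) free — a requested resource with nothing to spare).
Step-by-step check:
  pool = (1, 2)
  J9 needs (1, 1) <= (1, 2) -> finishes; pool += (1, 0) = (2, 2)
  J8 needs (2, 1) <= (2, 2) -> finishes; pool += (1, 1) = (3, 3)
  J3 needs (1, 3) <= (3, 3) -> finishes; pool += (1, 0) = (4, 3)
  J2 needs (3, 2) <= (4, 3) -> finishes; pool += (1, 0) = (5, 3)
  J5 needs (2, 1) <= (5, 3) -> finishes; pool += (3, 1) = (8, 4)
  J6 needs (3, 2) <= (8, 4) -> finishes; pool += (2, 0) = (10, 4)
(3) The exact count: 48 of the possible complete orderings are safe sequences.


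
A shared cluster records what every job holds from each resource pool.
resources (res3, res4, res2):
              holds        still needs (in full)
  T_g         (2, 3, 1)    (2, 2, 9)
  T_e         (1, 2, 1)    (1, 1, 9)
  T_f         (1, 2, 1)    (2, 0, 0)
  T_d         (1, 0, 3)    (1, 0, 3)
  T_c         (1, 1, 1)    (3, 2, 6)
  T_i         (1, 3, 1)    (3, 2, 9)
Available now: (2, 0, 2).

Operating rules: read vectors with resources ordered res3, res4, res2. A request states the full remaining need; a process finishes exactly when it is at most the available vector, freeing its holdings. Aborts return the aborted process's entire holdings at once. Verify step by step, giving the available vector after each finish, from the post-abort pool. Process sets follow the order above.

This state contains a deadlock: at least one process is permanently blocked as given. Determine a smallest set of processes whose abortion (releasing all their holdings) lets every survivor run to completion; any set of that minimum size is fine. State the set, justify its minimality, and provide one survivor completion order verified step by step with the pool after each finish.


The answer: abort T_e and T_i.
Key observation: before aborting T_e and T_i, T_g was permanently blocked — no order could ever run it; afterwards it completes at step 4.
No one abort is enough; case by case: T_g alone leaves T_e blocked (short on res2); T_e alone leaves T_g blocked (short on res2); T_f alone leaves T_g blocked (short on res2); T_d alone leaves T_g blocked (short on res2); T_c alone leaves T_g blocked (short on res2); T_i alone leaves T_g blocked (short on res2).
One survivor order: T_d, T_f, T_c, T_g. Check, step by step (post-abort pool first):
  pool = (4, 5, 4)
  T_d needs (1, 0, 3) <= (4, 5, 4) -> finishes; pool += (1, 0, 3) = (5, 5, 7)
  T_f needs (2, 0, 0) <= (5, 5, 7) -> finishes; pool += (1, 2, 1) = (6, 7, 8)
  T_c needs (3, 2, 6) <= (6, 7, 8) -> finishes; pool += (1, 1, 1) = (7, 8, 9)
  T_g needs (2, 2, 9) <= (7, 8, 9) -> finishes; pool += (2, 3, 1) = (9, 11, 10)


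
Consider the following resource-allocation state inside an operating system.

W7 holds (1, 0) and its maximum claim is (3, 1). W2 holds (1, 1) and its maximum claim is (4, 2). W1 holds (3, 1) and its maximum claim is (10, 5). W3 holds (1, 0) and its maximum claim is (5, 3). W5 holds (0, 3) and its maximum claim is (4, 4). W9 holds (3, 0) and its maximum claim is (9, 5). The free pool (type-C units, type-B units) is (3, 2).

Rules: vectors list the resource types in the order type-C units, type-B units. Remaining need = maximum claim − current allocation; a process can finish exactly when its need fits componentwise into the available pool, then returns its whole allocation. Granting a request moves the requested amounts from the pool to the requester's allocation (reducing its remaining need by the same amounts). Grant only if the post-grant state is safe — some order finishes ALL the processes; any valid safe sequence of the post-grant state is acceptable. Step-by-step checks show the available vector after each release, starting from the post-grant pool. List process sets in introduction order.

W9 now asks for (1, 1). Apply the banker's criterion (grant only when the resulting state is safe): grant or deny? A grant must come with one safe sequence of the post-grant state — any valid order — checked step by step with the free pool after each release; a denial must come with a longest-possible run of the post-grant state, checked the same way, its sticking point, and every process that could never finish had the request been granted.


GRANT: granting preserves safety; a valid post-grant sequence is W7, W2, W5, W3, W9, W1.
Key observation: after the grant the pool drops to (2, 1), which still lets W7 finish first and unwind the rest.
Verifying the post-grant state step by step:
  pool = (2, 1)
  W7 needs (2, 1) <= (2, 1) -> finishes; pool += (1, 0) = (3, 1)
  W2 needs (3, 1) <= (3, 1) -> finishes; pool += (1, 1) = (4, 2)
  W5 needs (4, 1) <= (4, 2) -> finishes; pool += (0, 3) = (4, 5)
  W3 needs (4, 3) <= (4, 5) -> finishes; pool += (1, 0) = (5, 5)
  W9 needs (5, 4) <= (5, 5) -> finishes; pool += (4, 1) = (9, 6)
  W1 needs (7, 4) <= (9, 6) -> finishes; pool += (3, 1) = (12, 7)


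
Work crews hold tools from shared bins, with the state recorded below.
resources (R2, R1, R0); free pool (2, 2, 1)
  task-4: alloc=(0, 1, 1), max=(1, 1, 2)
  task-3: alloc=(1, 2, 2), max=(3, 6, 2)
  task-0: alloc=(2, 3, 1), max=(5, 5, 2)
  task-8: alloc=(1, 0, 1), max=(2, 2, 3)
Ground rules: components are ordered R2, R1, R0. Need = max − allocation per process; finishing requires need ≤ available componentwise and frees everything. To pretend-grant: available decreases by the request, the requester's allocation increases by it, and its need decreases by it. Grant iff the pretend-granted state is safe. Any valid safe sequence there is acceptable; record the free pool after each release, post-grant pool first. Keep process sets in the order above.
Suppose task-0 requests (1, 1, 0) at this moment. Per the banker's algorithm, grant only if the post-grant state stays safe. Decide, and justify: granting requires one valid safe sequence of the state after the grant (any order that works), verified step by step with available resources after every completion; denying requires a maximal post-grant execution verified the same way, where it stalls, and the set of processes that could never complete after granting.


GRANT. The post-grant state is safe; one safe sequence: task-4, task-8, task-0, task-3.
Key observation: post-grant, (1, 1, 1) remains, and an order beginning with task-4 completes everyone.
Step-by-step check of the post-grant state:
  pool = (1, 1, 1)
  run task-4 (needs (1, 0, 1), free (1, 1, 1)); after release of (0, 1, 1) the pool is (1, 2, 2)
  run task-8 (needs (1, 2, 2), free (1, 2, 2)); after release of (1, 0, 1) the pool is (2, 2, 3)
  run task-0 (needs (2, 1, 1), free (2, 2, 3)); after release of (3, 4, 1) the pool is (5, 6, 4)
  run task-3 (needs (2, 4, 0), free (5, 6, 4)); after release of (1, 2, 2) the pool is (6, 8, 6)


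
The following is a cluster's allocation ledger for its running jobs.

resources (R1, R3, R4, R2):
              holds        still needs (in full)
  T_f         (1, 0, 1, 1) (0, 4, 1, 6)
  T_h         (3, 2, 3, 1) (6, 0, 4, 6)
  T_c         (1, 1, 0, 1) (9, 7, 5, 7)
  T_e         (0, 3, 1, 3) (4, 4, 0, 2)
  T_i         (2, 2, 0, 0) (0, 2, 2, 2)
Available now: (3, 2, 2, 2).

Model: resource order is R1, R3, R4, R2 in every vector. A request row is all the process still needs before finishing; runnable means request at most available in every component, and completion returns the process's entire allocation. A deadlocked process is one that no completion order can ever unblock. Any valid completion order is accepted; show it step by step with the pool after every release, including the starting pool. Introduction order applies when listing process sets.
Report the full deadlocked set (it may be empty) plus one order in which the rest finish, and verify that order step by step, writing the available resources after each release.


Deadlocked set: T_f, T_h and T_c.
Key observation: the pool after T_i, T_e is (5, 7, 3, 5); every surviving request exceeds it in R2, so progress ends there.
A valid finishing order for the others: T_i, T_e. Verifying each step:
  pool = (3, 2, 2, 2)
  run T_i (needs (0, 2, 2, 2), free (3, 2, 2, 2)); after release of (2, 2, 0, 0) the pool is (5, 4, 2, 2)
  run T_e (needs (4, 4, 0, 2), free (5, 4, 2, 2)); after release of (0, 3, 1, 3) the pool is (5, 7, 3, 5)
The blocked processes can never fit:
  T_f still needs (0, 4, 1, 6) but only (5, 7, 3, 5) is free — short on R2
  T_h still needs (6, 0, 4, 6) but only (5, 7, 3, 5) is free — short on R1, R4 and R2
  T_c still needs (9, 7, 5, 7) but only (5, 7, 3, 5) is free — short on R1, R4 and R2


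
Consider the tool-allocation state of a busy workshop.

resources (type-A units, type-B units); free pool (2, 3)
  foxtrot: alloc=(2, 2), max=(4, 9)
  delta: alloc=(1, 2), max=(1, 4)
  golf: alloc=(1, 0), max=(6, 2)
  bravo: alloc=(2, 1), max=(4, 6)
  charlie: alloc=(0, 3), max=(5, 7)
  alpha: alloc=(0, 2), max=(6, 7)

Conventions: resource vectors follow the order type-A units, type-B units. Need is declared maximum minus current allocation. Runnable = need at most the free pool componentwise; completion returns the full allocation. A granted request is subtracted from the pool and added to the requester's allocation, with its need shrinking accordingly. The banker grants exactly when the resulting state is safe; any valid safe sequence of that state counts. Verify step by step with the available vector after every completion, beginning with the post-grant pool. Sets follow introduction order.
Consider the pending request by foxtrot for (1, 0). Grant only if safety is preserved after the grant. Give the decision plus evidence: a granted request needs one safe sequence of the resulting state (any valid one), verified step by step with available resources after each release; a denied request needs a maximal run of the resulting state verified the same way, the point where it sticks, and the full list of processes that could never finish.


DENY. Granting would leave the state unsafe.
Key observation: after delta, bravo the pool peaks at (4, 6), and each blocked process is short somewhere: foxtrot on type-B units; golf on type-A units; charlie on type-A units; alpha on type-A units.
On the post-grant state, delta, bravo is a maximal run — nothing extends it. Check, step by step:
  pool = (1, 3)
  delta: need (0, 2) fits (1, 3); releases (1, 2), pool now (2, 5)
  bravo: need (2, 5) fits (2, 5); releases (2, 1), pool now (4, 6)
  foxtrot cannot run: need (1, 7) vs free (4, 6) (insufficient type-B units)
  golf cannot run: need (5, 2) vs free (4, 6) (insufficient type-A units)
  charlie cannot run: need (5, 4) vs free (4, 6) (insufficient type-A units)
  alpha cannot run: need (6, 5) vs free (4, 6) (insufficient type-A units)
Had the request been granted, foxtrot, golf, charlie and alpha could never finish.


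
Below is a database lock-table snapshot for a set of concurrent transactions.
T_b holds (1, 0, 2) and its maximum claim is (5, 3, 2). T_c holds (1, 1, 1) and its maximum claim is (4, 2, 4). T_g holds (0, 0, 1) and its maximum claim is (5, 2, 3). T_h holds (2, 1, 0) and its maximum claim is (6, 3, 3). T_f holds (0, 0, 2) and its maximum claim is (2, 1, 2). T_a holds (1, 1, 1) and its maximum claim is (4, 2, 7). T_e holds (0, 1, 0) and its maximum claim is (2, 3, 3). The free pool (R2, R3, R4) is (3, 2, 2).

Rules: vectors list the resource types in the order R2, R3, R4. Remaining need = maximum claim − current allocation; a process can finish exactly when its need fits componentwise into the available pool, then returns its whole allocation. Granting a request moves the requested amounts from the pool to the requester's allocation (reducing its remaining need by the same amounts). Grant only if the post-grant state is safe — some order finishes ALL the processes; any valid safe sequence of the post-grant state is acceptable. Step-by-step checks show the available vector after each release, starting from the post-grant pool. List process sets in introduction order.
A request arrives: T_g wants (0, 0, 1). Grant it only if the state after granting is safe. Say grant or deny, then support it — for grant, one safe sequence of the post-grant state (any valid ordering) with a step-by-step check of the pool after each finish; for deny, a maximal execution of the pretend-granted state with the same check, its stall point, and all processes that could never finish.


GRANT — the state after the grant stays safe, e.g. via T_f, T_c, T_b, T_g, T_e, T_a, T_h.
Key observation: even at the reduced pool (3, 2, 1), T_f fits immediately, so safety survives the grant.
Check on the post-grant state, step by step:
  pool = (3, 2, 1)
  T_f needs (2, 1, 0) <= (3, 2, 1) -> finishes; pool += (0, 0, 2) = (3, 2, 3)
  T_c needs (3, 1, 3) <= (3, 2, 3) -> finishes; pool += (1, 1, 1) = (4, 3, 4)
  T_b needs (4, 3, 0) <= (4, 3, 4) -> finishes; pool += (1, 0, 2) = (5, 3, 6)
  T_g needs (5, 2, 1) <= (5, 3, 6) -> finishes; pool += (0, 0, 2) = (5, 3, 8)
  T_e needs (2, 2, 3) <= (5, 3, 8) -> finishes; pool += (0, 1, 0) = (5, 4, 8)
  T_a needs (3, 1, 6) <= (5, 4, 8) -> finishes; pool += (1, 1, 1) = (6, 5, 9)
  T_h needs (4, 2, 3) <= (6, 5, 9) -> finishes; pool += (2, 1, 0) = (8, 6, 9)


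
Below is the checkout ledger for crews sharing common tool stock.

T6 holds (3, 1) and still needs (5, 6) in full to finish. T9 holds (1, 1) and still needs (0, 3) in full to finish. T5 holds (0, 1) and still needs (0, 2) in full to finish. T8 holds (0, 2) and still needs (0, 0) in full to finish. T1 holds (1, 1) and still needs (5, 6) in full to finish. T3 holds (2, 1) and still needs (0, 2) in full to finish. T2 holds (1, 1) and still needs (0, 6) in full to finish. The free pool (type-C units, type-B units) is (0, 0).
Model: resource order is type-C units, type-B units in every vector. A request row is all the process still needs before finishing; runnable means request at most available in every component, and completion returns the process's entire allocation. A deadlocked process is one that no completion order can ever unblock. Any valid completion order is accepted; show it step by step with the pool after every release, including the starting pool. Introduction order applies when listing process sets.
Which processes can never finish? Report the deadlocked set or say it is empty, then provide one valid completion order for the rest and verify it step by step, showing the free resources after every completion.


Deadlocked set: T6, T1 and T2.
Key observation: the pool after T8, T5, T3, T9 is (3, 5); every surviving request exceeds it in type-B units, so progress ends there.
One completion order for the rest: T8, T5, T3, T9. Step-by-step check:
  pool = (0, 0)
  T8: need (0, 0) fits (0, 0); releases (0, 2), pool now (0, 2)
  T5: need (0, 2) fits (0, 2); releases (0, 1), pool now (0, 3)
  T3: need (0, 2) fits (0, 3); releases (2, 1), pool now (2, 4)
  T9: need (0, 3) fits (2, 4); releases (1, 1), pool now (3, 5)
The stuck group stays short no matter what:
  blocked: T6 wants (5, 6), pool (3, 5) — not enough type-C units and type-B units
  blocked: T1 wants (5, 6), pool (3, 5) — not enough type-C units and type-B units
  blocked: T2 wants (0, 6), pool (3, 5) — not enough type-B units


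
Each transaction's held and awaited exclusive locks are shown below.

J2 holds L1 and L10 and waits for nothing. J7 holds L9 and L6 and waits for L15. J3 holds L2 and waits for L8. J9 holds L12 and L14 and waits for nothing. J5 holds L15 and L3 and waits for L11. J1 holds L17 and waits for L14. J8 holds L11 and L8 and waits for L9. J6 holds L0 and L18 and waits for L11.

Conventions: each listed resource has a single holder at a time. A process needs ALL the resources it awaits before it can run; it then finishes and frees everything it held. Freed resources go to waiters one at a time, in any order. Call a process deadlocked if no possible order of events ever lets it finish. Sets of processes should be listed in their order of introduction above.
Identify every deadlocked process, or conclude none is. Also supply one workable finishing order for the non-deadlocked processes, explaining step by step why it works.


Deadlocked: J7, J3, J5, J8 and J6.
Key observation: the wait chain closes on itself along J7 -> J5 -> J8 -> J7; J3 and J6 wait into the deadlock from upstream.
The rest can finish in the order J9, J1, J2.
Step-by-step check:
  J9 waits on nothing -> runs at once and releases L12 and L14
  J1 waits on L14 — all released -> runs and releases L17
  J2 waits on nothing -> runs at once and releases L1 and L10


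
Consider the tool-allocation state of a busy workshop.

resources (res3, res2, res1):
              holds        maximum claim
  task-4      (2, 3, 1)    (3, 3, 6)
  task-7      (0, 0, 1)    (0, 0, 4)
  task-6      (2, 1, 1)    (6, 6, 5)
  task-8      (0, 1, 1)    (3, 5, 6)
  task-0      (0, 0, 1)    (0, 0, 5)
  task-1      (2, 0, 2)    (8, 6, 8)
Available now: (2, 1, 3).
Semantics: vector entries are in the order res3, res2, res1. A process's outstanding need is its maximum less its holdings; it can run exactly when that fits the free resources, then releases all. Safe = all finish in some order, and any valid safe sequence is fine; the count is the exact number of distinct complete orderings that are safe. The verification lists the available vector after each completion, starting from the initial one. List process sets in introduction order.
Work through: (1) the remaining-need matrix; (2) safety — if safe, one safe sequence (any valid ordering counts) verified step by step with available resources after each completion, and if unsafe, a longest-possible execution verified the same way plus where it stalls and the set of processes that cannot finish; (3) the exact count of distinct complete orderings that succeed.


(1) Need matrix, components ordered res3, res2, res1:
  task-4: (1, 0, 5)
  task-7: (0, 0, 3)
  task-6: (4, 5, 4)
  task-8: (3, 4, 5)
  task-0: (0, 0, 4)
  task-1: (6, 6, 6)
(2) SAFE. One safe sequence: task-7, task-0, task-4, task-8, task-6, task-1.
Key observation: reading the order forward, task-7 is the first process whose need (0, 0, 3) meets the free pool (2, 1, 3) exactly on a resource it requests.
Check, step by step:
  pool = (2, 1, 3)
  task-7 needs (0, 0, 3) <= (2, 1, 3) -> finishes; pool += (0, 0, 1) = (2, 1, 4)
  task-0 needs (0, 0, 4) <= (2, 1, 4) -> finishes; pool += (0, 0, 1) = (2, 1, 5)
  task-4 needs (1, 0, 5) <= (2, 1, 5) -> finishes; pool += (2, 3, 1) = (4, 4, 6)
  task-8 needs (3, 4, 5) <= (4, 4, 6) -> finishes; pool += (0, 1, 1) = (4, 5, 7)
  task-6 needs (4, 5, 4) <= (4, 5, 7) -> finishes; pool += (2, 1, 1) = (6, 6, 8)
  task-1 needs (6, 6, 6) <= (6, 6, 8) -> finishes; pool += (2, 0, 2) = (8, 6, 10)
(3) The exact count: 1 of the possible complete orderings is a safe sequence.


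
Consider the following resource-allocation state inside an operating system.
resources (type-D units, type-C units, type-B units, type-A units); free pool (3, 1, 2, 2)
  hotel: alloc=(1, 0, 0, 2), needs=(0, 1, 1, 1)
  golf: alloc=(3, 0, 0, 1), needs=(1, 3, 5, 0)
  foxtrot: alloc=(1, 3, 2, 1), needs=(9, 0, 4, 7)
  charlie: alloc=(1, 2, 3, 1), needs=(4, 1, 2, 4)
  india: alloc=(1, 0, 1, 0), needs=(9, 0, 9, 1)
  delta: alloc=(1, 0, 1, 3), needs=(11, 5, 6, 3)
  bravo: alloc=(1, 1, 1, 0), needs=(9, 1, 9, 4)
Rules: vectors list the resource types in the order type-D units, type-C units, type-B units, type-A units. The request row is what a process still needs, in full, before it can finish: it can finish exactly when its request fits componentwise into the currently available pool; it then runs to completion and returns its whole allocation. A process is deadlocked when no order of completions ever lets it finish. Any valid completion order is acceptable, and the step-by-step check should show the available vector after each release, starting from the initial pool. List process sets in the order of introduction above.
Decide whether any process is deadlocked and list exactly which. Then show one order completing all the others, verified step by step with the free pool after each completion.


Deadlocked set: foxtrot, india, delta and bravo.
Key observation: hotel, charlie, golf can finish, but then (8, 3, 5, 6) is all there is, and the blocked group's type-D units demands exceed it.
The rest can finish in the order hotel, charlie, golf. Check, step by step:
  pool = (3, 1, 2, 2)
  run hotel (needs (0, 1, 1, 1), free (3, 1, 2, 2)); after release of (1, 0, 0, 2) the pool is (4, 1, 2, 4)
  run charlie (needs (4, 1, 2, 4), free (4, 1, 2, 4)); after release of (1, 2, 3, 1) the pool is (5, 3, 5, 5)
  run golf (needs (1, 3, 5, 0), free (5, 3, 5, 5)); after release of (3, 0, 0, 1) the pool is (8, 3, 5, 6)
The blocked processes can never fit:
  blocked: foxtrot wants (9, 0, 4, 7), pool (8, 3, 5, 6) — not enough type-D units and type-A units
  blocked: india wants (9, 0, 9, 1), pool (8, 3, 5, 6) — not enough type-D units and type-B units
  blocked: delta wants (11, 5, 6, 3), pool (8, 3, 5, 6) — not enough type-D units, type-C units and type-B units
  blocked: bravo wants (9, 1, 9, 4), pool (8, 3, 5, 6) — not enough type-D units and type-B units


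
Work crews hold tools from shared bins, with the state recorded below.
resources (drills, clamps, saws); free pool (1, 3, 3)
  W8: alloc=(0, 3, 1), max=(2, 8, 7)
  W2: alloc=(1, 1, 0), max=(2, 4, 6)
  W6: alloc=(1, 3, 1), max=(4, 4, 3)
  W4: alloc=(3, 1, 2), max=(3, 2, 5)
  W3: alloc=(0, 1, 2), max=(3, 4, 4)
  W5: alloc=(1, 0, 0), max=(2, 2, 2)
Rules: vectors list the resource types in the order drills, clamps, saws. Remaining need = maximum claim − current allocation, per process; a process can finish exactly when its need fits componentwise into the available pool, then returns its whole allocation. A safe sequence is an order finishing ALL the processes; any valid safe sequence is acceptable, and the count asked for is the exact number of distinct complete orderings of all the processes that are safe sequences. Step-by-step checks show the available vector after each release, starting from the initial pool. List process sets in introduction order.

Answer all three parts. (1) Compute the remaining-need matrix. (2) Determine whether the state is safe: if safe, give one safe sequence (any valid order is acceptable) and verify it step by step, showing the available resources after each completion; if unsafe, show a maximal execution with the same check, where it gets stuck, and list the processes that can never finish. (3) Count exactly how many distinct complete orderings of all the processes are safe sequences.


(1) Outstanding need per process (order drills, clamps, saws):
  W8: (2, 5, 6)
  W2: (1, 3, 6)
  W6: (3, 1, 2)
  W4: (0, 1, 3)
  W3: (3, 3, 2)
  W5: (1, 2, 2)
(2) The state is SAFE; one workable sequence: W5, W4, W3, W6, W8, W2.
Key observation: W5 is the earliest step where a requested resource binds exactly: need (1, 2, 2), pool (1, 3, 3) at its turn.
Walking it through:
  pool = (1, 3, 3)
  W5 needs (1, 2, 2) <= (1, 3, 3) -> finishes; pool += (1, 0, 0) = (2, 3, 3)
  W4 needs (0, 1, 3) <= (2, 3, 3) -> finishes; pool += (3, 1, 2) = (5, 4, 5)
  W3 needs (3, 3, 2) <= (5, 4, 5) -> finishes; pool += (0, 1, 2) = (5, 5, 7)
  W6 needs (3, 1, 2) <= (5, 5, 7) -> finishes; pool += (1, 3, 1) = (6, 8, 8)
  W8 needs (2, 5, 6) <= (6, 8, 8) -> finishes; pool += (0, 3, 1) = (6, 11, 9)
  W2 needs (1, 3, 6) <= (6, 11, 9) -> finishes; pool += (1, 1, 0) = (7, 12, 9)
(3) The exact count: 72 of the possible complete orderings are safe sequences.


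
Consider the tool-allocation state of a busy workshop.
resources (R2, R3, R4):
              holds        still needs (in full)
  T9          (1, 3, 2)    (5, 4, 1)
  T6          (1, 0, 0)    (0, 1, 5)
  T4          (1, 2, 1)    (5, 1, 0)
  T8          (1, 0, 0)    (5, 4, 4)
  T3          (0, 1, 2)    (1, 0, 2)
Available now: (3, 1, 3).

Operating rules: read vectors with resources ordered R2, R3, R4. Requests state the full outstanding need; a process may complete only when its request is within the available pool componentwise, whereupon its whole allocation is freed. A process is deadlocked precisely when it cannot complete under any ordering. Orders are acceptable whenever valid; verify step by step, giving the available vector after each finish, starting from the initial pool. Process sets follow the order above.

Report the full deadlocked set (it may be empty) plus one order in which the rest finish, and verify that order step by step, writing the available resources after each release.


Deadlocked: T9, T4 and T8.
Key observation: once T3, T6 finish, the pool peaks at (4, 2, 5) — and every remaining process still needs more R2 than that.
The rest can finish in the order T3, T6. Verifying each step:
  pool = (3, 1, 3)
  run T3 (needs (1, 0, 2), free (3, 1, 3)); after release of (0, 1, 2) the pool is (3, 2, 5)
  run T6 (needs (0, 1, 5), free (3, 2, 5)); after release of (1, 0, 0) the pool is (4, 2, 5)
The stuck group stays short no matter what:
  T9 still needs (5, 4, 1) but only (4, 2, 5) is free — short on R2 and R3
  T4 still needs (5, 1, 0) but only (4, 2, 5) is free — short on R2
  T8 still needs (5, 4, 4) but only (4, 2, 5) is free — short on R2 and R3


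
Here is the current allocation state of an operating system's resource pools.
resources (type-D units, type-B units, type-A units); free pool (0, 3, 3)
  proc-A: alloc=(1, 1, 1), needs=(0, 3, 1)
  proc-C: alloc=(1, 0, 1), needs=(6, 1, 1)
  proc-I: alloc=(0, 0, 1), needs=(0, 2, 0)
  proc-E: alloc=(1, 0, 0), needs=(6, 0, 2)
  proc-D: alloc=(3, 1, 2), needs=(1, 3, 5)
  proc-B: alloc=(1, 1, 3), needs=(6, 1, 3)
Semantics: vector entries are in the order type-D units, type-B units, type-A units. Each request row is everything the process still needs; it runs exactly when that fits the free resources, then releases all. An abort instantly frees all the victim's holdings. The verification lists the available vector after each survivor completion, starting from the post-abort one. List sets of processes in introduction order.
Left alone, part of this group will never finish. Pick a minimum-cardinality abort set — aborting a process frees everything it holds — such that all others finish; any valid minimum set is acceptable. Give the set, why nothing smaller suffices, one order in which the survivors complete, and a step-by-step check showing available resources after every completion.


Abort proc-E and proc-B.
Key observation: proc-C could never have finished before the abort; with (2, 1, 3) returned by proc-E and proc-B, it fits at step 4.
No one abort is enough; case by case: proc-A alone leaves proc-C blocked (short on type-D units); proc-C alone leaves proc-E blocked (short on type-D units); proc-I alone leaves proc-C blocked (short on type-D units); proc-E alone leaves proc-C blocked (short on type-D units); proc-D alone leaves proc-C blocked (short on type-D units); proc-B alone leaves proc-C blocked (short on type-D units).
One survivor order: proc-A, proc-I, proc-D, proc-C. Walking it through (post-abort pool first):
  pool = (2, 4, 6)
  proc-A: need (0, 3, 1) fits (2, 4, 6); releases (1, 1, 1), pool now (3, 5, 7)
  proc-I: need (0, 2, 0) fits (3, 5, 7); releases (0, 0, 1), pool now (3, 5, 8)
  proc-D: need (1, 3, 5) fits (3, 5, 8); releases (3, 1, 2), pool now (6, 6, 10)
  proc-C: need (6, 1, 1) fits (6, 6, 10); releases (1, 0, 1), pool now (7, 6, 11)


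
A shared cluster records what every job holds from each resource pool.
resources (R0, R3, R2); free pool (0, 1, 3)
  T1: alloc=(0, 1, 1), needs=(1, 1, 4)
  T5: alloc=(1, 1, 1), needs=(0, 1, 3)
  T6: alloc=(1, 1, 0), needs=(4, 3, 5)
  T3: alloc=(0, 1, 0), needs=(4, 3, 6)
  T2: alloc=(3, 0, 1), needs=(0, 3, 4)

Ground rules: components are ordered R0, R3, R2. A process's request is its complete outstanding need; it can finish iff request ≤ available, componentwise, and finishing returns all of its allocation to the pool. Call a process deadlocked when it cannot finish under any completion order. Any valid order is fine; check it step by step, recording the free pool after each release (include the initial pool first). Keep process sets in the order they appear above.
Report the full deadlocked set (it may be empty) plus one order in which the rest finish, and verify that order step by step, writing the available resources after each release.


No process is deadlocked.
Key observation: there is always a runnable process — T5 first — so the state unwinds completely.
The rest can finish in the order T5, T1, T2, T3, T6. Step-by-step check:
  pool = (0, 1, 3)
  run T5 (needs (0, 1, 3), free (0, 1, 3)); after release of (1, 1, 1) the pool is (1, 2, 4)
  run T1 (needs (1, 1, 4), free (1, 2, 4)); after release of (0, 1, 1) the pool is (1, 3, 5)
  run T2 (needs (0, 3, 4), free (1, 3, 5)); after release of (3, 0, 1) the pool is (4, 3, 6)
  run T3 (needs (4, 3, 6), free (4, 3, 6)); after release of (0, 1, 0) the pool is (4, 4, 6)
  run T6 (needs (4, 3, 5), free (4, 4, 6)); after release of (1, 1, 0) the pool is (5, 5, 6)


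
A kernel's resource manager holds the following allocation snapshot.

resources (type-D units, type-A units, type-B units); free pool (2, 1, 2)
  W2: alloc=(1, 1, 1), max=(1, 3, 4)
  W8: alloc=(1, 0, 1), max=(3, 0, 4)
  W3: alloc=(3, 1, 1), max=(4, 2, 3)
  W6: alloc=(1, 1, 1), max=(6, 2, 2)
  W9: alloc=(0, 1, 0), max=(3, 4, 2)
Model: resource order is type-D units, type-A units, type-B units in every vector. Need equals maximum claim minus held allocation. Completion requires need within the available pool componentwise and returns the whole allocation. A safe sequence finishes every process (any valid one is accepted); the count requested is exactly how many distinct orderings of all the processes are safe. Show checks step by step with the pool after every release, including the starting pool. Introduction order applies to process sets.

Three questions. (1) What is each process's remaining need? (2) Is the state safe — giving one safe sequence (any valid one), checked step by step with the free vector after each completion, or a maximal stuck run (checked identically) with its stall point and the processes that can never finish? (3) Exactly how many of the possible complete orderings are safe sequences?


(1) Outstanding need per process (order type-D units, type-A units, type-B units):
  W2: (0, 2, 3)
  W8: (2, 0, 3)
  W3: (1, 1, 2)
  W6: (5, 1, 1)
  W9: (3, 3, 2)
(2) SAFE. One safe sequence: W3, W2, W6, W9, W8.
Key observation: at W3 the run first touches a limit — (1, 1, 2) against (2, 1, 2), exact on a resource it actually requests.
Verifying each step:
  pool = (2, 1, 2)
  W3: need (1, 1, 2) fits (2, 1, 2); releases (3, 1, 1), pool now (5, 2, 3)
  W2: need (0, 2, 3) fits (5, 2, 3); releases (1, 1, 1), pool now (6, 3, 4)
  W6: need (5, 1, 1) fits (6, 3, 4); releases (1, 1, 1), pool now (7, 4, 5)
  W9: need (3, 3, 2) fits (7, 4, 5); releases (0, 1, 0), pool now (7, 5, 5)
  W8: need (2, 0, 3) fits (7, 5, 5); releases (1, 0, 1), pool now (8, 5, 6)
(3) The exact count: 16 of the possible complete orderings are safe sequences.


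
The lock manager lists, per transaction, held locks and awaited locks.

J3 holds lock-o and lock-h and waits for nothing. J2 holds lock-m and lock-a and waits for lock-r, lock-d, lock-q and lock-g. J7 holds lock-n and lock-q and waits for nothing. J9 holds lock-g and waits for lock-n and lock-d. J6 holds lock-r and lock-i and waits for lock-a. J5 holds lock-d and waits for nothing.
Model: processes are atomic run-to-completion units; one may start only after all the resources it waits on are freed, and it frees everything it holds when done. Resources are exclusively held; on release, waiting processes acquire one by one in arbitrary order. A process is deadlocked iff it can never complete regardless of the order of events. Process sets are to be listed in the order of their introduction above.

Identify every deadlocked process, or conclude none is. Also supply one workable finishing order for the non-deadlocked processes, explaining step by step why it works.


The deadlocked set is J2 and J6.
Key observation: the wait chain closes on itself along J2 -> J6 -> J2; no other process is dragged down with it.
A valid finishing order for the others: J7, J5, J3, J9.
Walking it through:
  run J7 (it waits on nothing); releases lock-n and lock-q
  run J5 (it waits on nothing); releases lock-d
  run J3 (it waits on nothing); releases lock-o and lock-h
  J9: everything it awaited (lock-n and lock-d) is free; runs, freeing lock-g


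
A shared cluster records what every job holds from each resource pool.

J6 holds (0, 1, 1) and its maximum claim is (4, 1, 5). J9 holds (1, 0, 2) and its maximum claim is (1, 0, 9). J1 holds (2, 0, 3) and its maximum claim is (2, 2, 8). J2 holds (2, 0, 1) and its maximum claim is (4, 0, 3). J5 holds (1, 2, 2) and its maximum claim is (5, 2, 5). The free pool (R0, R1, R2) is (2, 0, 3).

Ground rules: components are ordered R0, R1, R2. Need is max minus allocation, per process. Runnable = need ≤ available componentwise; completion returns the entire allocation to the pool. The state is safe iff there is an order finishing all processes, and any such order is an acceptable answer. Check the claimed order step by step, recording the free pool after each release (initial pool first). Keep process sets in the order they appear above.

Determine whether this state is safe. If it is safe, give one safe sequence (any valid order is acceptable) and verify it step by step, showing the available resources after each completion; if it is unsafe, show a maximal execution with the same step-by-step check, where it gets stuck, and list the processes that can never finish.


SAFE. One safe sequence: J2, J6, J5, J9, J1.
Key observation: at J2 the run first touches a limit — (2, 0, 2) against (2, 0, 3), exact on a resource it actually requests.
Check, step by step:
  pool = (2, 0, 3)
  J2: need (2, 0, 2) fits (2, 0, 3); releases (2, 0, 1), pool now (4, 0, 4)
  J6: need (4, 0, 4) fits (4, 0, 4); releases (0, 1, 1), pool now (4, 1, 5)
  J5: need (4, 0, 3) fits (4, 1, 5); releases (1, 2, 2), pool now (5, 3, 7)
  J9: need (0, 0, 7) fits (5, 3, 7); releases (1, 0, 2), pool now (6, 3, 9)
  J1: need (0, 2, 5) fits (6, 3, 9); releases (2, 0, 3), pool now (8, 3, 12)


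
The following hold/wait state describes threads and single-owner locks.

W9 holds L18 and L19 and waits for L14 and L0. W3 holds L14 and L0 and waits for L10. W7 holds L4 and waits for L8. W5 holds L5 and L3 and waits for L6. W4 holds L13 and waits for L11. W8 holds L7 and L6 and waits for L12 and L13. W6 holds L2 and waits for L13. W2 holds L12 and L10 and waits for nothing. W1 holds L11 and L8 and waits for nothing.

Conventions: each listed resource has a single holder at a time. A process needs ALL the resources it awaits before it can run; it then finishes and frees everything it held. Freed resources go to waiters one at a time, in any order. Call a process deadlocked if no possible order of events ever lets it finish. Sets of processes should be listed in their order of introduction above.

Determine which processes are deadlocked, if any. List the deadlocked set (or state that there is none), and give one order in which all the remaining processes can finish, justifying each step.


Nothing here is deadlocked.
Key observation: there is no circular wait here — follow any chain and it reaches a process that is free to run now.
One completion order for the rest: W1, W4, W2, W6, W3, W7, W8, W9, W5.
Walking it through:
  run W1 (it waits on nothing); releases L11 and L8
  run W4 (all its waits — L11 — are resolved); releases L13
  run W2 (it waits on nothing); releases L12 and L10
  run W6 (all its waits — L13 — are resolved); releases L2
  run W3 (all its waits — L10 — are resolved); releases L14 and L0
  run W7 (all its waits — L8 — are resolved); releases L4
  run W8 (all its waits — L12 and L13 — are resolved); releases L7 and L6
  run W9 (all its waits — L14 and L0 — are resolved); releases L18 and L19
  run W5 (all its waits — L6 — are resolved); releases L5 and L3
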